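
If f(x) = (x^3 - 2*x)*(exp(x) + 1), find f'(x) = x^3*exp(x) + 3*x^2*exp(x) + 3*x^2 - 2*x*exp(x) - 2*exp(x) - 2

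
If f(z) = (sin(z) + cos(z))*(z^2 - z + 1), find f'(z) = sqrt(2)*z^2*cos(z + pi/4) + 3*z*sin(z) + z*cos(z) - 2*sin(z)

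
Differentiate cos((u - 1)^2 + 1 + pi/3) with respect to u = 2*(1 - u)*sin(u^2 - 2*u + pi/3 + 2)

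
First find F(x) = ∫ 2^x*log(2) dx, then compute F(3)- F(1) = 6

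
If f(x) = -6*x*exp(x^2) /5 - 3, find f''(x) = -24*x^3*exp(x^2)/5 - 36*x*exp(x^2)/5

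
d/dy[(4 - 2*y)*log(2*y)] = (-2*y*log(y) - 2*y - 2*y*log(2) + 4)/y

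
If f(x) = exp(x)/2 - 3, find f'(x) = exp(x)/2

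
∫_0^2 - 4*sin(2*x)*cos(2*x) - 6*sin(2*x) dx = -4 + 3*cos(4) + cos(4)^2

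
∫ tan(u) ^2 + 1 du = tan(u) + C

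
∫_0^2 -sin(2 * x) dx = -1/2 + cos(4)/2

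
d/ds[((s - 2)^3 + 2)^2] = 6*s^5 - 60*s^4 + 240*s^3 - 468*s^2 + 432*s - 144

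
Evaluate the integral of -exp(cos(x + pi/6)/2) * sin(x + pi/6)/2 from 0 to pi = -exp(sqrt(3)/4) + exp(-sqrt(3)/4)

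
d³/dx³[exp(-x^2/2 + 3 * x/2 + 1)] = -x^3*exp(-x^2/2 + 3*x/2 + 1) + 9*x^2*exp(-x^2/2 + 3*x/2 + 1)/2 - 15*x*exp(-x^2/2 + 3*x/2 + 1)/4 - 9*exp(-x^2/2 + 3*x/2 + 1)/8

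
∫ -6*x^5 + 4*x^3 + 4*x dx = -x^6 + x^4 + 2*x^2 + C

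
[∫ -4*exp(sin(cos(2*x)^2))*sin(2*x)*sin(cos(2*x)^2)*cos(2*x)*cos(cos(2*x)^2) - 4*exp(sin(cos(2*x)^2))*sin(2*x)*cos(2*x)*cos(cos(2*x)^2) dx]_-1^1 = 0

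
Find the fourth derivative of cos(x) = cos(x)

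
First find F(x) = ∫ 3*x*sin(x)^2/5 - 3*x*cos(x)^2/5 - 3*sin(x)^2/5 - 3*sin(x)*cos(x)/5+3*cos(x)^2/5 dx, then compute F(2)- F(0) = -3*sin(4)/10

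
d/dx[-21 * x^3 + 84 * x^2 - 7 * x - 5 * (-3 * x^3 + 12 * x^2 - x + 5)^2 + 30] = -270*x^5 + 1800*x^4 - 3000*x^3 + 747*x^2 - 1042*x + 43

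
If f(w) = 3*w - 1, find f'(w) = 3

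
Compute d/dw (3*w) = 3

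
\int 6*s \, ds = 3*s^2 + C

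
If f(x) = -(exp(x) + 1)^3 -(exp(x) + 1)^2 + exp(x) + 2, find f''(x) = -9*exp(3*x) - 16*exp(2*x) - 4*exp(x)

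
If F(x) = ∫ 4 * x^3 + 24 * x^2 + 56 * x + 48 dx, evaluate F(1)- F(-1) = 112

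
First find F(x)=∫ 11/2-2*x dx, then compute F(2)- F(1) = 5/2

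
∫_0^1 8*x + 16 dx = 20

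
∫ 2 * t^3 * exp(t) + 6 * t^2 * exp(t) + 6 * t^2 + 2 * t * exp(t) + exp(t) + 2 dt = (exp(t) + 1)*(2*t^3 + 2*t - 1) + C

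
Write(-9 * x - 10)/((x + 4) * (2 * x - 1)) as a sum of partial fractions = -29/(9*(2*x - 1)) - 26/(9*(x + 4))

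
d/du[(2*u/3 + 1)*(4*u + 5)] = 16*u/3 + 22/3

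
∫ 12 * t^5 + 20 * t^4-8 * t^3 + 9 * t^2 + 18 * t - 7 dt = 2*t^6 + 4*t^5 - 2*t^4 + 3*t^3 + 9*t^2 - 7*t + C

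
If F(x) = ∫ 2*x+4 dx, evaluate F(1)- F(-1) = 8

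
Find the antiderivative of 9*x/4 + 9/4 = 9*x^2/8 + 9*x/4 + C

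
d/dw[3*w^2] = 6*w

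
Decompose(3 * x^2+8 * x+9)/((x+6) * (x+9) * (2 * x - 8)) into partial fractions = 30/(13*(x + 9)) - 23/(20*(x + 6)) + 89/(260*(x - 4))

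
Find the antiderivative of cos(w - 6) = sin(w - 6) + C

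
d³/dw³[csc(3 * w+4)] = -162*cot(3*w + 4)^3*csc(3*w + 4) - 135*cot(3*w + 4)*csc(3*w + 4)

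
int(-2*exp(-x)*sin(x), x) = sqrt(2)*exp(-x)*sin(x + pi/4) + C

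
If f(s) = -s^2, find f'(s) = -2*s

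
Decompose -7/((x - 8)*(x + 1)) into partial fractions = 7/(9*(x + 1)) - 7/(9*(x - 8))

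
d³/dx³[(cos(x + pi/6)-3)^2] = -6*sin(x + pi/6) + 4*sin(2*x + pi/3)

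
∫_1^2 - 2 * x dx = -3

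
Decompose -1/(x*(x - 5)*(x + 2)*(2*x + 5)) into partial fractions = 8/(75*(2*x + 5)) - 1/(14*(x + 2)) - 1/(525*(x - 5)) + 1/(50*x)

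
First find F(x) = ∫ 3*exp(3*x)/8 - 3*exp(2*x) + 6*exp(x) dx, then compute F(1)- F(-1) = (-2 + E/2)^3 - (-2 + exp(-1)/2)^3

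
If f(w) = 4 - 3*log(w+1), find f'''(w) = -6/(w^3 + 3*w^2 + 3*w + 1)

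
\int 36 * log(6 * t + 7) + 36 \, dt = 6*(6*t + 7)*log(6*t + 7) + C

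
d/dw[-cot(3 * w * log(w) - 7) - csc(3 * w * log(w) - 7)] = 3*(log(w)*cos(3*w*log(w) - 7) + log(w) + cos(3*w*log(w) - 7) + 1)/sin(3*w*log(w) - 7)^2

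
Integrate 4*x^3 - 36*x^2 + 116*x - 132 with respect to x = x^4 - 12*x^3 + 58*x^2 - 132*x + C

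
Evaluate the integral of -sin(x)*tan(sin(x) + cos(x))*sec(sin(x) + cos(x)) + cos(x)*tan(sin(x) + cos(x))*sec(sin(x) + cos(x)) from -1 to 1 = -sec(-cos(1) + sin(1)) + sec(cos(1) + sin(1))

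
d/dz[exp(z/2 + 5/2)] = exp(z/2 + 5/2)/2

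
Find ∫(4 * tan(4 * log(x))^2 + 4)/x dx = tan(4*log(x)) + C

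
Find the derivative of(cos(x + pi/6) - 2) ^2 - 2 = 4*sin(x + pi/6) - sin(2*x + pi/3)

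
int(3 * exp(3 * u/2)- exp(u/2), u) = 2*(exp(u) - 1)*exp(u/2) + C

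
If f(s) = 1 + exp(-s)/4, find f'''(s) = -exp(-s)/4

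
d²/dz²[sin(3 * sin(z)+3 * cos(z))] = 18*sin(z)*sin(3*sqrt(2)*sin(z + pi/4))*cos(z) - 9*sin(3*sqrt(2)*sin(z + pi/4)) - 3*sqrt(2)*sin(z + pi/4)*cos(3*sqrt(2)*sin(z + pi/4))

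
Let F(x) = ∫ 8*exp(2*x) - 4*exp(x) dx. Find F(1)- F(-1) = -4*E - 4*exp(-2) + 4*exp(-1) + 4*exp(2)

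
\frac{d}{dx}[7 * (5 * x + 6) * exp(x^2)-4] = 70*x^2*exp(x^2) + 84*x*exp(x^2) + 35*exp(x^2)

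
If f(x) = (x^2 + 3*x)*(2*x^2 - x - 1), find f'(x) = 8*x^3 + 15*x^2 - 8*x - 3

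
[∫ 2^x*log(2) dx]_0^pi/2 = -1 + 2^(pi/2)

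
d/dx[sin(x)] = cos(x)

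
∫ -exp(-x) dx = exp(-x) + C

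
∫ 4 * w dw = 2*w^2 + C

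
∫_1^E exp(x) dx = -E + exp(E)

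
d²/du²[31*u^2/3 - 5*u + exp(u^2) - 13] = 4*u^2*exp(u^2) + 2*exp(u^2) + 62/3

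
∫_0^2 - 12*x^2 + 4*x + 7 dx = -10 - sin(2)/2 - sin(2*(-cosh(2)^2 + sinh(2)^2))/2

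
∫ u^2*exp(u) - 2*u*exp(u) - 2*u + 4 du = (u - 2)^2*(exp(u) - 1) + C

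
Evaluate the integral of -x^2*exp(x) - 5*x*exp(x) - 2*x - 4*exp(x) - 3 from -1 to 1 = -5*E - 6 - exp(-1)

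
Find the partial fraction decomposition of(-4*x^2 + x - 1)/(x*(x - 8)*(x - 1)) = 4/(7*(x - 1)) - 249/(56*(x - 8)) - 1/(8*x)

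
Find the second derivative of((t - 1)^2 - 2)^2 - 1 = 12*t^2 - 24*t + 4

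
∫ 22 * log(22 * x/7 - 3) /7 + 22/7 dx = (22*x - 21)*log(22*x/7 - 3)/7 + C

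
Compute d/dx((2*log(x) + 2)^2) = (8*log(x) + 8)/x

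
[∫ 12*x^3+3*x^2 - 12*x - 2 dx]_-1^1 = -2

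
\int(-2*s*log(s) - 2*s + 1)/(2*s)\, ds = (1 - 2*s)*log(s)/2 + C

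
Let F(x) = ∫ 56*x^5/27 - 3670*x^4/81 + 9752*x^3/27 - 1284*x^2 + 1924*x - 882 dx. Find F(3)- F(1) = 7000/81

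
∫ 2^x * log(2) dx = 2^x + C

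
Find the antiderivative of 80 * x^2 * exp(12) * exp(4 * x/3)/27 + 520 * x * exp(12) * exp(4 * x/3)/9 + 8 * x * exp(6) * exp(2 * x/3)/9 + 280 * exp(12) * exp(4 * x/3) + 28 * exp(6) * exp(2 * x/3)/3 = 4*(x/9 + 1)*(5*(x + 9)*exp(4*x/3 + 12) + 3*exp(2*x/3 + 6)) + C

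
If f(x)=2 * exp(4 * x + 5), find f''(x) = 32*exp(4*x + 5)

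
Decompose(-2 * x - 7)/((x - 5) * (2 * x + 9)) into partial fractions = -4/(19*(2*x + 9)) - 17/(19*(x - 5))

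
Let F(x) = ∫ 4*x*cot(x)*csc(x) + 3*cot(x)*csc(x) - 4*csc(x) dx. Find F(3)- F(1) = -15*csc(3) + 7*csc(1)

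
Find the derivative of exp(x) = exp(x)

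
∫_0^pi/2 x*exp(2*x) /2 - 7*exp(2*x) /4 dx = (-1 + pi/8)*exp(pi) + 1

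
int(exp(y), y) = exp(y) + C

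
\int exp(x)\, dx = exp(x) + C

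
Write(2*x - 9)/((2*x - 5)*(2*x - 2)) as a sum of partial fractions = -4/(3*(2*x - 5)) + 7/(6*(x - 1))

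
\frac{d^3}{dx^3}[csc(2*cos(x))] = 48*sin(x)^3*cot(2*cos(x))^3*csc(2*cos(x)) + 40*sin(x)^3*cot(2*cos(x))*csc(2*cos(x)) + 24*sin(x)*cos(x)*cot(2*cos(x))^2*csc(2*cos(x)) - 2*sin(x)*cot(2*cos(x))*csc(2*cos(x)) + 6*sin(2*x)/sin(2*cos(x))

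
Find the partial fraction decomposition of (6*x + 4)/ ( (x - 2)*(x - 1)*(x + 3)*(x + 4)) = 2/(3*(x + 4)) - 7/(10*(x + 3)) - 1/(2*(x - 1)) + 8/(15*(x - 2))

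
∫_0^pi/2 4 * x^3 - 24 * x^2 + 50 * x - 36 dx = -24 - 3*(-2 + pi/2)^2 + ((-2 + pi/2)^2 + 2)^2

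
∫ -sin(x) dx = cos(x) + C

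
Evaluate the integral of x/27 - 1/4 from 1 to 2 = -7/36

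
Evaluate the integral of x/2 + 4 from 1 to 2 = 19/4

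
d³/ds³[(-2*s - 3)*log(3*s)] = (2*s - 6)/s^3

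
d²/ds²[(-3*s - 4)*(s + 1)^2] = -18*s - 20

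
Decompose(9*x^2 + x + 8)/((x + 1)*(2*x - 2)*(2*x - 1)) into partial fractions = -43/(6*(2*x - 1)) + 4/(3*(x + 1)) + 9/(2*(x - 1))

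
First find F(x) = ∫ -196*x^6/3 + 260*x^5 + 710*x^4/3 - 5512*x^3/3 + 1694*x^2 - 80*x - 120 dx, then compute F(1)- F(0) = 80/3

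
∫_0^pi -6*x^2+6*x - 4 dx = (2 + (-1 + pi)^2)*(-2*pi - 1) + 3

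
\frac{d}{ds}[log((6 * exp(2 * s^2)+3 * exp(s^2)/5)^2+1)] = (7200*s*exp(4*s^2) + 1080*s*exp(3*s^2) + 36*s*exp(2*s^2))/(900*exp(4*s^2) + 180*exp(3*s^2) + 9*exp(2*s^2) + 25)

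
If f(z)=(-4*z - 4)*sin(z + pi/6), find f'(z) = -4*z*cos(z + pi/6) - 4*sqrt(2)*sin(z + 5*pi/12)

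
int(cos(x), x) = sin(x) + C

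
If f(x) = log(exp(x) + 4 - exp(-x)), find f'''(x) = (-4*exp(5*x) + 24*exp(4*x) + 24*exp(2*x) + 4*exp(x))/(exp(6*x) + 12*exp(5*x) + 45*exp(4*x) + 40*exp(3*x) - 45*exp(2*x) + 12*exp(x) - 1)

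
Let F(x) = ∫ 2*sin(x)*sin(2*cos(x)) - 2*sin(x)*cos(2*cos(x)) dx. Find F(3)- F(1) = sqrt(2)*(-cos(-2*cos(1) + pi/4) + sin(2*cos(3) + pi/4))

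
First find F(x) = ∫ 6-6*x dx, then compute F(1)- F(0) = 3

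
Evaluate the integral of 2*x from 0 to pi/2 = pi^2/4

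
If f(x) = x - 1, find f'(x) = 1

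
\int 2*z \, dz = z^2 + C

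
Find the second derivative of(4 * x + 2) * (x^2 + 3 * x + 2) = 24*x + 28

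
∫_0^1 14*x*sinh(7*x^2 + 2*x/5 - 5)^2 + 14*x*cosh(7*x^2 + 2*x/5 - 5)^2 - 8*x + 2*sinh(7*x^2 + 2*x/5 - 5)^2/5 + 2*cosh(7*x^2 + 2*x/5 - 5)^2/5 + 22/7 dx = -6/7 + sinh(12/5)*cosh(12/5) + sinh(10)/2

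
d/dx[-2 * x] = -2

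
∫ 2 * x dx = x^2 + C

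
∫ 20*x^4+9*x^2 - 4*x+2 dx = 4*x^5 + 3*x^3 - 2*x^2 + 2*x + C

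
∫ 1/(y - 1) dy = log(3*y - 3) + C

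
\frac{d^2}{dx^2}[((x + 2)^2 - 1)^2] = 12*x^2 + 48*x + 44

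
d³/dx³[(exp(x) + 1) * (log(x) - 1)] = (x^3*exp(x)*log(x) - x^3*exp(x) + 3*x^2*exp(x) - 3*x*exp(x) + 2*exp(x) + 2)/x^3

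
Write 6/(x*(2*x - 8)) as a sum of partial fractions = 3/(4*(x - 4)) - 3/(4*x)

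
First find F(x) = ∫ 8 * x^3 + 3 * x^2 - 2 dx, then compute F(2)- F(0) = 36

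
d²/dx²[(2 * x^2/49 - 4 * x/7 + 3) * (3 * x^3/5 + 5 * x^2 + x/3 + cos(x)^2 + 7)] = 24*x^3/49 - 4*x^2*cos(2*x)/49 - 408*x^2/245 - 8*x*sin(2*x)/49 + 8*x*cos(2*x)/7 - 1534*x/245 + 8*sin(2*x)/7 - 292*cos(2*x)/49 + 4444/147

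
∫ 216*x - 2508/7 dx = 108*x^2 - 2508*x/7 + C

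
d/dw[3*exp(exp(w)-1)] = 3*exp(w + exp(w) - 1)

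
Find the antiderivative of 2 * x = x^2 + C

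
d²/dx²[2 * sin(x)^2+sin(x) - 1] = -sin(x) + 4*cos(2*x)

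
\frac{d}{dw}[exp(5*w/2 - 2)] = 5*exp(5*w/2 - 2)/2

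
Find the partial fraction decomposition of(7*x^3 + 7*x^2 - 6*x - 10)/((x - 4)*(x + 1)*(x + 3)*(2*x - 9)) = 5941/(165*(2*x - 9)) + 59/(105*(x + 3)) - 2/(55*(x + 1)) - 526/(35*(x - 4))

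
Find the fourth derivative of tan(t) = 24*tan(t)^5 + 40*tan(t)^3 + 16*tan(t)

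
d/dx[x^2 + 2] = 2*x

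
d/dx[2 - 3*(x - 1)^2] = 6 - 6*x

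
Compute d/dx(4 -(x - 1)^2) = 2 - 2*x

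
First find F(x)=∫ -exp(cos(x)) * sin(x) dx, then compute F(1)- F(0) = -E + exp(cos(1))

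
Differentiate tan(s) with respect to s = cos(s)^(-2)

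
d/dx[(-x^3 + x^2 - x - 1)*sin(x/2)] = -x^3*cos(x/2)/2 - 3*x^2*sin(x/2) + x^2*cos(x/2)/2 + 2*x*sin(x/2) - x*cos(x/2)/2 - sin(x/2) - cos(x/2)/2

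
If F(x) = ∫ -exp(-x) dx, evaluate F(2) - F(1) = -exp(-1) + exp(-2)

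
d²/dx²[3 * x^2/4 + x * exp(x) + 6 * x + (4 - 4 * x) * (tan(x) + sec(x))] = x*exp(x) - 8*x*sin(x)/cos(x)^3 + 4*x/cos(x) - 8*x/cos(x)^3 + 2*exp(x) - 8*sin(x)/cos(x)^2 + 8*sin(x)/cos(x)^3 + 3/2 - 4/cos(x) - 8/cos(x)^2 + 8/cos(x)^3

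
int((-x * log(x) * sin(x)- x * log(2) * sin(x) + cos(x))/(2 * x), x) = log(2*x)*cos(x)/2 + C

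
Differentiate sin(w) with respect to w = cos(w)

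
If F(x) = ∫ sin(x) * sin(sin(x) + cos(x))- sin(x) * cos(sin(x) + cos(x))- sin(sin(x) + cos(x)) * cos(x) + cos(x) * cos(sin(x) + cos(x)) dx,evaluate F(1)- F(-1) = sqrt(2)*(-sin(sqrt(2)*cos(pi/4 + 1) + pi/4) + sin(pi/4 + sqrt(2)*sin(pi/4 + 1)))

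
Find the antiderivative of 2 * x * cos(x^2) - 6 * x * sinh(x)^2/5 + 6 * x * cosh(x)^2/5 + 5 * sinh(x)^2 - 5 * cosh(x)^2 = 3*x^2/5 - 5*x + sin(x^2) + C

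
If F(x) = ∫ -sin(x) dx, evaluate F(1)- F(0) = -1 + cos(1)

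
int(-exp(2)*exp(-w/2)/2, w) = exp(2 - w/2) + C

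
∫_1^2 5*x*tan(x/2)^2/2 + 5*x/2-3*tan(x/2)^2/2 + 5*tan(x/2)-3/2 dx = -2*tan(1/2) + 7*tan(1)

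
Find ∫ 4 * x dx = 2*x^2 + C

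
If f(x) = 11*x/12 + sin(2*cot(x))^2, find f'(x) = 11/12 - 2*sin(4/tan(x))/sin(x)^2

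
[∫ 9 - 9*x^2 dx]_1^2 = -12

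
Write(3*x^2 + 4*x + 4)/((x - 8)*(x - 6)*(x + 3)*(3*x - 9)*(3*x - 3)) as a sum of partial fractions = 19/(21384*(x + 3)) - 11/(2520*(x - 1)) + 43/(1620*(x - 3)) - 68/(1215*(x - 6)) + 38/(1155*(x - 8))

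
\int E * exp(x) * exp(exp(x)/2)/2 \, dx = exp(exp(x)/2 + 1) + C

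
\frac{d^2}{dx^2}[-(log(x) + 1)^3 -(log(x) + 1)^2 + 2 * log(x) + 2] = (3*log(x)^2 + 2*log(x) - 5)/x^2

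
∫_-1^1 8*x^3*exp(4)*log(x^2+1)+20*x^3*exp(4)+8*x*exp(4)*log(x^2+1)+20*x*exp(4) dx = 0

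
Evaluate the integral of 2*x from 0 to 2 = 4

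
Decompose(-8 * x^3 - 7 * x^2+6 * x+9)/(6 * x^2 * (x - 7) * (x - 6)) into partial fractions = 215/(24*(x - 6)) - 506/(49*(x - 7)) + 41/(1176*x) + 1/(28*x^2)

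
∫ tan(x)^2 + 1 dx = tan(x) + C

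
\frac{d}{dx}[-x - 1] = -1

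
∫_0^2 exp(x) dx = -1 + exp(2)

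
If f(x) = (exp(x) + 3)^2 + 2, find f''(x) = 4*exp(2*x) + 6*exp(x)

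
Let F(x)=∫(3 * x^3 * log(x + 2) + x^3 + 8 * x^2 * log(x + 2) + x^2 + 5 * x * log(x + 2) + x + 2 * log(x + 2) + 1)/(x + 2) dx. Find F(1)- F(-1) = 4*log(3)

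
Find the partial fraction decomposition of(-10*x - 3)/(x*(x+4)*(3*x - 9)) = 37/(84*(x + 4)) - 11/(21*(x - 3)) + 1/(12*x)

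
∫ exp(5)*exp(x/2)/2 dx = exp(x/2 + 5) + C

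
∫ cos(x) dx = sin(x) + C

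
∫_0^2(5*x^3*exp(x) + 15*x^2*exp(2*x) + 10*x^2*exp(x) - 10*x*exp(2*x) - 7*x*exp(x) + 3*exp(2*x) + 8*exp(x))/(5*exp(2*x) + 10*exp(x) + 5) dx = -1/2 + 31*exp(2)/(5*(1 + exp(2)))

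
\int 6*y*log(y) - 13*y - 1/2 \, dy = y*(6*y*log(y) - 16*y - 1)/2 + C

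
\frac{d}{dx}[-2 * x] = -2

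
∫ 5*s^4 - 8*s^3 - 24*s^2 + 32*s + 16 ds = s^5 - 2*s^4 - 8*s^3 + 16*s^2 + 16*s + C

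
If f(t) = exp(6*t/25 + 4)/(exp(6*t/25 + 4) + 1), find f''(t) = (36*exp(6*t/25 + 4) - 36*exp(12*t/25 + 8))/(625*exp(12)*exp(18*t/25) + 1875*exp(8)*exp(12*t/25) + 1875*exp(4)*exp(6*t/25) + 625)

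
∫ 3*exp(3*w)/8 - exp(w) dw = exp(3*w)/8 - exp(w) + C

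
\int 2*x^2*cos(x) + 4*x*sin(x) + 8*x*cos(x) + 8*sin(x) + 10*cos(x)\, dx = (2*(x + 2)^2 + 2)*sin(x) + C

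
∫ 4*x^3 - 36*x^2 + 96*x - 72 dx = x^4 - 12*x^3 + 48*x^2 - 72*x + C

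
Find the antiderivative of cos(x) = sin(x) + C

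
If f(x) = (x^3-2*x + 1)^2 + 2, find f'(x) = 6*x^5 - 16*x^3 + 6*x^2 + 8*x - 4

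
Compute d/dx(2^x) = 2^x*log(2)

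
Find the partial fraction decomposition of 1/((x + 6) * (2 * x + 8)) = -1/(4*(x + 6)) + 1/(4*(x + 4))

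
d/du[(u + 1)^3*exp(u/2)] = u^3*exp(u/2)/2 + 9*u^2*exp(u/2)/2 + 15*u*exp(u/2)/2 + 7*exp(u/2)/2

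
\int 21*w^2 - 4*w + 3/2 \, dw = 7*w^3 - 2*w^2 + 3*w/2 + C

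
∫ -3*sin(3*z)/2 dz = cos(3*z)/2 + C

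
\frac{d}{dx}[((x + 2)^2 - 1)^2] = 4*x^3 + 24*x^2 + 44*x + 24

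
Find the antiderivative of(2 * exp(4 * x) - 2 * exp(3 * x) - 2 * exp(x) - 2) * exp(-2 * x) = (-(1 - exp(x))*exp(x) - 1)^2*exp(-2*x) + C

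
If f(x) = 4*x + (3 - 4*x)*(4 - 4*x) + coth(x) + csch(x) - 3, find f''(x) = (32*sinh(x)^3 + cosh(x)^2 + 2*cosh(x) + 1)/sinh(x)^3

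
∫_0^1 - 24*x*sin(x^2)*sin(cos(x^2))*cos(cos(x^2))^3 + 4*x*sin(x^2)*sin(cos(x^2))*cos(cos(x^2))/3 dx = -3*cos(cos(1))^4 - cos(1)^2/3 + cos(cos(1))^2/3 + 3*cos(1)^4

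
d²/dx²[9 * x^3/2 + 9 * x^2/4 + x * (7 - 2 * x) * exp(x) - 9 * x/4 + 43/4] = -2*x^2*exp(x) - x*exp(x) + 27*x + 10*exp(x) + 9/2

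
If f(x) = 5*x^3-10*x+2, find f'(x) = 15*x^2 - 10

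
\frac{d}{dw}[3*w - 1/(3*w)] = (9*w^2 + 1)/(3*w^2)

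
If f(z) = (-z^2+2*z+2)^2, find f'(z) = 4*z^3 - 12*z^2 + 8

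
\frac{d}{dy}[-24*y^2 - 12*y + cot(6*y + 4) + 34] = -48*y - 6*cot(6*y + 4)^2 - 18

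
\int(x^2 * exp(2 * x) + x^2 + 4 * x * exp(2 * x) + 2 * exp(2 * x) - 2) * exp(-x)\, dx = 2*x*(x + 2)*sinh(x) + C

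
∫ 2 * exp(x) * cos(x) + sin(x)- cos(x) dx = sqrt(2)*(exp(x) - 1)*sin(x + pi/4) + C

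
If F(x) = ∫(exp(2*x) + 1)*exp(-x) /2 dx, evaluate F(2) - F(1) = -E/2 - exp(-2)/2 + exp(-1)/2 + exp(2)/2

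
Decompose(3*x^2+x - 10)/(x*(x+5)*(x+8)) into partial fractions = 29/(4*(x + 8)) - 4/(x + 5) - 1/(4*x)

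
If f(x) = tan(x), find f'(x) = cos(x)^(-2)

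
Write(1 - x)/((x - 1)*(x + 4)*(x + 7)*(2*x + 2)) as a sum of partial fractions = -1/(36*(x + 7)) + 1/(18*(x + 4)) - 1/(36*(x + 1))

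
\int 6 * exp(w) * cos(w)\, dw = 3*sqrt(2)*exp(w)*sin(w + pi/4) + C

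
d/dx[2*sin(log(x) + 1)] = 2*cos(log(x) + 1)/x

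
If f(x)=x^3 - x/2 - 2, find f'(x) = 3*x^2 - 1/2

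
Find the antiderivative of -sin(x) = cos(x) + C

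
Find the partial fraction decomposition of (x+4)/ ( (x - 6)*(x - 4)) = -4/(x - 4) + 5/(x - 6)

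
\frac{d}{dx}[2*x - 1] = 2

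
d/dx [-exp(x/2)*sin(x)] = -(sin(x)/2 + cos(x))*exp(x/2)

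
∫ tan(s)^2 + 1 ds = tan(s) + C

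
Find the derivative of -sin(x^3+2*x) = -(3*x^2 + 2)*cos(x*(x^2 + 2))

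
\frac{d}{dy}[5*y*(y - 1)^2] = 15*y^2 - 20*y + 5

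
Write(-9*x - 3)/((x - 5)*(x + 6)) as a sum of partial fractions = -51/(11*(x + 6)) - 48/(11*(x - 5))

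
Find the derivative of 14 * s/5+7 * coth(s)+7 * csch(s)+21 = -7*(5*cosh(s) - cosh(2*s) + 6)/(5*sinh(s)^2)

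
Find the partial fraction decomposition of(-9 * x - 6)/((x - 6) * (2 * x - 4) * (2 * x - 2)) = -3/(4*(x - 1)) + 3/(2*(x - 2)) - 3/(4*(x - 6))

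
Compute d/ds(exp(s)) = exp(s)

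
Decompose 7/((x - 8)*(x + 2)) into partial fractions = -7/(10*(x + 2)) + 7/(10*(x - 8))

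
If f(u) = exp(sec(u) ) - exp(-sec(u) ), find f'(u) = (exp(2/cos(u)) + 1)*exp(-sec(u))*sin(u)/cos(u)^2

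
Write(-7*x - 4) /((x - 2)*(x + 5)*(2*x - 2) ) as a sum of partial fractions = 31/(84*(x + 5)) + 11/(12*(x - 1)) - 9/(7*(x - 2))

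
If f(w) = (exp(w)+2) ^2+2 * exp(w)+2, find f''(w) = 4*exp(2*w) + 6*exp(w)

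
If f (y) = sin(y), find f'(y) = cos(y)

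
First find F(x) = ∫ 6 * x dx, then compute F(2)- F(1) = 9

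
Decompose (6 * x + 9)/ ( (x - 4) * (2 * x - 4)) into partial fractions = -21/(4*(x - 2)) + 33/(4*(x - 4))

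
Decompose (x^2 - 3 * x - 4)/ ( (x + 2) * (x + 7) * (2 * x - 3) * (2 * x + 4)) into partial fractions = -25/(833*(2*x - 3)) - 33/(425*(x + 7)) + 227/(2450*(x + 2)) - 3/(35*(x + 2)^2)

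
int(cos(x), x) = sin(x) + C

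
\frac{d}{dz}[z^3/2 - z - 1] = 3*z^2/2 - 1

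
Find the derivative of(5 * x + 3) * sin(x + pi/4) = 5*x*cos(x + pi/4) + 5*sin(x + pi/4) + 3*cos(x + pi/4)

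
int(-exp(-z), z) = exp(-z) + C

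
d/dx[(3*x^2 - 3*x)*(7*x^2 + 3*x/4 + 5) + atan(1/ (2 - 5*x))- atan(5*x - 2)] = 84*x^3 - 225*x^2/4 + 51*x/2 - 15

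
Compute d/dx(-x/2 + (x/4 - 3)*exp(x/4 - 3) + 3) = x*exp(x/4 - 3)/16 - exp(x/4 - 3)/2 - 1/2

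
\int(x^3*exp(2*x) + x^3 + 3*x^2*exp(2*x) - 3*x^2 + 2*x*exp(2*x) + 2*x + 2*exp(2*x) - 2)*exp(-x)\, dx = 2*x*(x^2 + 2)*sinh(x) + C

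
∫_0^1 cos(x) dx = sin(1)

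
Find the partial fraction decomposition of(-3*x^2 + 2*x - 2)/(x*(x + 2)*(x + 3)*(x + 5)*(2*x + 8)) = -29/(20*(x + 5)) + 29/(8*(x + 4)) - 35/(12*(x + 3)) + 3/(4*(x + 2)) - 1/(120*x)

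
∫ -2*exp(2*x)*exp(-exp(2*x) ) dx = exp(-exp(2*x)) + C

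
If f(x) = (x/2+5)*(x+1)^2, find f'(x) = 3*x^2/2 + 12*x + 21/2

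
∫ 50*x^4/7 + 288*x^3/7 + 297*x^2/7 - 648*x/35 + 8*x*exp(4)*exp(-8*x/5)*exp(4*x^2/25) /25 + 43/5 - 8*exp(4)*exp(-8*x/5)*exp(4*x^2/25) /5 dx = (5*x^2 + 21*x - 14)*(10*x^3 + 30*x^2 + x + 15)/35 + exp(4*(x - 5)^2/25) + C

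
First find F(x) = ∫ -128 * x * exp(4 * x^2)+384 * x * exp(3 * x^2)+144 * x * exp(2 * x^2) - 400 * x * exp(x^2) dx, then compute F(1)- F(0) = -12*exp(2) - 4*(-2*exp(2) + 7 + 4*E)^2 + 24*E + 312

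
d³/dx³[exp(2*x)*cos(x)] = (-11*sin(x) + 2*cos(x))*exp(2*x)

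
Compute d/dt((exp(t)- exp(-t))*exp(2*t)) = 3*exp(3*t) - exp(t)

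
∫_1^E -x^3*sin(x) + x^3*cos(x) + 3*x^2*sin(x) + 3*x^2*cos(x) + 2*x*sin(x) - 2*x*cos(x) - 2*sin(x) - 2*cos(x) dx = (-2*E + exp(3))*(cos(E) + sin(E)) + cos(1) + sin(1)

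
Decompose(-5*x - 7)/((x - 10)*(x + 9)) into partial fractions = -2/(x + 9) - 3/(x - 10)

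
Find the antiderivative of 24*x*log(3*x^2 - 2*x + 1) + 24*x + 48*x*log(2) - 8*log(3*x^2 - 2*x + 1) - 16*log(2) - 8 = 4*(3*x^2 - 2*x + 1)*log(12*x^2 - 8*x + 4) + C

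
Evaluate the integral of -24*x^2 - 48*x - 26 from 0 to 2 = -212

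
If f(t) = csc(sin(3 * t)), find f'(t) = -3*cos(3*t)*cot(sin(3*t))*csc(sin(3*t))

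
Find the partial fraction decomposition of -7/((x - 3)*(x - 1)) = 7/(2*(x - 1)) - 7/(2*(x - 3))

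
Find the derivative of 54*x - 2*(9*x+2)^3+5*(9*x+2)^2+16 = -4374*x^2 - 1134*x + 18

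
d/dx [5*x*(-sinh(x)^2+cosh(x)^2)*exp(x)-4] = 5*(x + 1)*exp(x)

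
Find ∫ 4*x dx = 2*x^2 + C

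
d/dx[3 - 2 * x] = -2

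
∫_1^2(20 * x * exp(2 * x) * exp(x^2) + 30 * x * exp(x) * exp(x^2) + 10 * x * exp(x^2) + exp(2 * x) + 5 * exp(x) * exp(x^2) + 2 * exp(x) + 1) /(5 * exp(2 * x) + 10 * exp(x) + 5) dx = -E - exp(2)/(1 + E) + 1/5 + exp(6)/(1 + exp(2)) + exp(4)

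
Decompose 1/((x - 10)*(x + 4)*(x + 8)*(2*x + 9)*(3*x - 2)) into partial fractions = -81/(315952*(3*x - 2)) - 16/(6293*(2*x + 9)) + 1/(13104*(x + 8)) + 1/(784*(x + 4)) + 1/(204624*(x - 10))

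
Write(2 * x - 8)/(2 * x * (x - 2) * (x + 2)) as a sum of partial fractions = -3/(4*(x + 2)) - 1/(4*(x - 2)) + 1/x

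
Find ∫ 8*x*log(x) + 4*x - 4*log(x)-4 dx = 4*x*(x - 1)*log(x) + C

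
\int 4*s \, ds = 2*s^2 + C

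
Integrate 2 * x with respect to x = x^2 + C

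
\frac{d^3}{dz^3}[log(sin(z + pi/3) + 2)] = (-2*cos(z + pi/3) + cos(2*z + pi/6))/(sin(z + pi/3) + 2)^3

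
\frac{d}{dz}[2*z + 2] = 2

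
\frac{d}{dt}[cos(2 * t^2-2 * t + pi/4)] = 2*(1 - 2*t)*cos(-2*t^2 + 2*t + pi/4)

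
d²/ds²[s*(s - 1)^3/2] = 6*s^2 - 9*s + 3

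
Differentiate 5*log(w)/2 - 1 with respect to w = 5/(2*w)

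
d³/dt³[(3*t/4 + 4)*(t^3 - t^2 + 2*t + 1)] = 18*t + 39/2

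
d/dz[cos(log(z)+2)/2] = -sin(log(z) + 2)/(2*z)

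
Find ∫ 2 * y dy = y^2 + C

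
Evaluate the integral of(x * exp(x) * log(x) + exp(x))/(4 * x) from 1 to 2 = exp(2)*log(2)/4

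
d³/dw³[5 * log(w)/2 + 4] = 5/w^3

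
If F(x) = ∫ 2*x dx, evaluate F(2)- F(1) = 3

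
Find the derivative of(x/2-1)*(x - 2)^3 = 2*x^3 - 12*x^2 + 24*x - 16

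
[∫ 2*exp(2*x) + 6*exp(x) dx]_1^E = -(E + 3)^2 + (3 + exp(E))^2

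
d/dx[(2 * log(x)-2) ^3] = (24*log(x)^2 - 48*log(x) + 24)/x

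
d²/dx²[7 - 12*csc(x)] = 12/sin(x) - 24/sin(x)^3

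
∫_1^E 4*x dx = -2 + 2*exp(2)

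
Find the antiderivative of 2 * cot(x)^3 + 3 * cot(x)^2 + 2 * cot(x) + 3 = -3/tan(x) - 1/sin(x)^2 + C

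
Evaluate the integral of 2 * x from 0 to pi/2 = pi^2/4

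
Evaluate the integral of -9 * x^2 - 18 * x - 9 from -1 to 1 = -24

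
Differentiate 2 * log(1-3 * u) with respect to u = 6/(3*u - 1)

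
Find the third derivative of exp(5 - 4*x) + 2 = -64*exp(5 - 4*x)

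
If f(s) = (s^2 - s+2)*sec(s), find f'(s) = (s^2*sin(s)/cos(s) - s*sin(s)/cos(s) + 2*s + 2*sin(s)/cos(s) - 1)/cos(s)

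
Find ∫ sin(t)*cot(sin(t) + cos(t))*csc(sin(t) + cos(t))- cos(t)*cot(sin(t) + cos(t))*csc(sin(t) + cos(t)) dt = csc(sin(t) + cos(t)) + C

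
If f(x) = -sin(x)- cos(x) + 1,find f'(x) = sin(x) - cos(x)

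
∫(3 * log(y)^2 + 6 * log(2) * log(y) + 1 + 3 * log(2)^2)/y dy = log(2*y)^3 + log(2*y) + C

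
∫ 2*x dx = x^2 + C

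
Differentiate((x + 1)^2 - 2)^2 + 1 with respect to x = 4*x^3 + 12*x^2 + 4*x - 4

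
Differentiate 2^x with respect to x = 2^x*log(2)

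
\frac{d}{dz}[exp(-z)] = -exp(-z)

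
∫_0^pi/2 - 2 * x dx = -pi^2/4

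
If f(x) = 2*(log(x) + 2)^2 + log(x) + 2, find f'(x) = (4*log(x) + 9)/x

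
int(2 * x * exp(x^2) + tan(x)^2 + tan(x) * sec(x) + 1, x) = exp(x^2) + tan(x) + sec(x) + C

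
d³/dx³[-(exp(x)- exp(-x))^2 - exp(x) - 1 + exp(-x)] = (-8*exp(4*x) - exp(3*x) - exp(x) + 8)*exp(-2*x)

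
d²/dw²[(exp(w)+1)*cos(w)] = -2*exp(w)*sin(w) - cos(w)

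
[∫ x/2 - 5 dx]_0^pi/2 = -25 + (-5 + pi/4)^2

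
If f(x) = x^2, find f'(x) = 2*x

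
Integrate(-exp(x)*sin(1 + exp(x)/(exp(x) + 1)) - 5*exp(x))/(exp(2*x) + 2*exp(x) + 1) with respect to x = ((exp(x) + 1)*(cos((2*exp(x) + 1)/(exp(x) + 1)) - 2) - 5*exp(x))/(exp(x) + 1) + C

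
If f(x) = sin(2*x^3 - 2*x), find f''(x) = -36*x^4*sin(2*x^3 - 2*x) + 24*x^2*sin(2*x^3 - 2*x) + 12*x*cos(2*x^3 - 2*x) - 4*sin(2*x^3 - 2*x)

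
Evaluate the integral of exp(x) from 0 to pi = -1 + exp(pi)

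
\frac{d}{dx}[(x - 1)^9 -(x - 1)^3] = 9*x^8 - 72*x^7 + 252*x^6 - 504*x^5 + 630*x^4 - 504*x^3 + 249*x^2 - 66*x + 6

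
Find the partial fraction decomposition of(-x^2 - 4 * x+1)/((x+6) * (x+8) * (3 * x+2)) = 29/(352*(3*x + 2)) - 31/(44*(x + 8)) + 11/(32*(x + 6))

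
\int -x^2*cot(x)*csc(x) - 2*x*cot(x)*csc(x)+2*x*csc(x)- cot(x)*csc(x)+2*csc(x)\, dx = (x + 1)^2*csc(x) + C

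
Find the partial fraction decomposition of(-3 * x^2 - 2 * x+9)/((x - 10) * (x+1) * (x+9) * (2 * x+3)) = 14/(115*(2*x + 3)) + 9/(95*(x + 9)) - 1/(11*(x + 1)) - 311/(4807*(x - 10))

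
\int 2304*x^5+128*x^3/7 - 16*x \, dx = 384*x^6 + 32*x^4/7 - 8*x^2 + C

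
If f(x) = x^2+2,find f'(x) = 2*x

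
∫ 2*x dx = x^2 + C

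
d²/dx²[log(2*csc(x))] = sin(x)^(-2)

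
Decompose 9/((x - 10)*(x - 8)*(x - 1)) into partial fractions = 1/(7*(x - 1)) - 9/(14*(x - 8)) + 1/(2*(x - 10))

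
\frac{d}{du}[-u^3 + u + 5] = 1 - 3*u^2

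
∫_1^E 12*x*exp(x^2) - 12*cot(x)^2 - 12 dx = 12/tan(E) - 6*E - 12/tan(1) + 6*exp(exp(2))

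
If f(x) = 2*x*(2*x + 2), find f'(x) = 8*x + 4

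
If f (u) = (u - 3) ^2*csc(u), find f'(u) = (-u^2*cos(u)/sin(u) + 2*u + 6*u*cos(u)/sin(u) - 6 - 9*cos(u)/sin(u))/sin(u)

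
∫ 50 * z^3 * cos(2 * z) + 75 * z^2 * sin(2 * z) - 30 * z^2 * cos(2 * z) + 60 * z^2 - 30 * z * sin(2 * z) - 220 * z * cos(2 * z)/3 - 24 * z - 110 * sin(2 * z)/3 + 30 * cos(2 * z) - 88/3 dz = (5*sin(2*z) + 4)*(5*z^3 - 3*z^2 - 22*z/3 + 3) + C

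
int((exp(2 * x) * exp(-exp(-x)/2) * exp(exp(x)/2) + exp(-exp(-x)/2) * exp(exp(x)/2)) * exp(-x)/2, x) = exp(sinh(x)) + C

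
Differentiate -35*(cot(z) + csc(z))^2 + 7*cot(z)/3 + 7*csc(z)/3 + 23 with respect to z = 7*(-cos(z)/3 - 1/3 + 10*cos(z)^2/sin(z) + 20*cos(z)/sin(z) + 10/sin(z))/sin(z)^2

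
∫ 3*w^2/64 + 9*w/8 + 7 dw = w^3/64 + 9*w^2/16 + 7*w + C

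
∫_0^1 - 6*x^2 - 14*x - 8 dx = -17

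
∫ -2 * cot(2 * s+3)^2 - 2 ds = cot(2*s + 3) + C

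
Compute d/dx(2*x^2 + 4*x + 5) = 4*x + 4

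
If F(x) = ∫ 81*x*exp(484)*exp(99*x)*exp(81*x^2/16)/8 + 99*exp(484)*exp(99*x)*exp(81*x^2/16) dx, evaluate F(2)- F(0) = -exp(484) + exp(2809/4)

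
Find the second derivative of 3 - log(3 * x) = x^(-2)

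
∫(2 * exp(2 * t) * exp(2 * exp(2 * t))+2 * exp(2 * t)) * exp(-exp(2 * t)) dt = 2*sinh(exp(2*t)) + C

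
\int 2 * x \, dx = x^2 + C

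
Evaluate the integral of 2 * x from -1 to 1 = 0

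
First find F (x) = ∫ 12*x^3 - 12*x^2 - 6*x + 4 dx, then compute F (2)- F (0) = 12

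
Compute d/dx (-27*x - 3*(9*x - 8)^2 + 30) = 405 - 486*x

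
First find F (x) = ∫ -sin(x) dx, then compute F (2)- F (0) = -1 + cos(2)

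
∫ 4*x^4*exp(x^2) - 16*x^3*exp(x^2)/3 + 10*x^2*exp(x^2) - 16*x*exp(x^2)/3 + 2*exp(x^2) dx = 2*x*(3*x^2 - 4*x + 3)*exp(x^2)/3 + C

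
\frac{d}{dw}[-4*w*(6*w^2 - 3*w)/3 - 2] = -24*w^2 + 8*w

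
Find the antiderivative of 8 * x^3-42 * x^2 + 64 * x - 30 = 2*x^4 - 14*x^3 + 32*x^2 - 30*x + C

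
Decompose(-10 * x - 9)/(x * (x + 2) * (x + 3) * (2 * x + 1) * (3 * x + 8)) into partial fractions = -1431/(208*(3*x + 8)) + 64/(195*(2*x + 1)) + 7/(5*(x + 3)) + 11/(12*(x + 2)) - 3/(16*x)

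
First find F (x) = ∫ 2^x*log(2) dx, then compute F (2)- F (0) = 3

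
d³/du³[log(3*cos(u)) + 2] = -2*sin(u)/cos(u)^3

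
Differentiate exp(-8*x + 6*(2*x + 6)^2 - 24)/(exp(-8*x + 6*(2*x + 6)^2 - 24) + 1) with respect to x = (48*x*exp(-24*x^2 - 136*x - 192) + 136*exp(-24*x^2 - 136*x - 192))/(1 + 2*exp(-192)*exp(-136*x)*exp(-24*x^2) + exp(-384)*exp(-272*x)*exp(-48*x^2))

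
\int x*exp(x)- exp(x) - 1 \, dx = (x - 2)*(exp(x) - 1) + C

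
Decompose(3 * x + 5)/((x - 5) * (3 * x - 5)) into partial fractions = -3/(3*x - 5) + 2/(x - 5)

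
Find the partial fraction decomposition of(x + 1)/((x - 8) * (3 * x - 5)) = -8/(19*(3*x - 5)) + 9/(19*(x - 8))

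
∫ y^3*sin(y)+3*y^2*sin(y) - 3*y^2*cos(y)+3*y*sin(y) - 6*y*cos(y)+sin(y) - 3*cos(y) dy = -(y + 1)^3*cos(y) + C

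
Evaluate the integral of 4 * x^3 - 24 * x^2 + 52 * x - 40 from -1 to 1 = -96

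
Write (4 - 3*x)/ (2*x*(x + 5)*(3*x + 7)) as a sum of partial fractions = -99/(112*(3*x + 7)) + 19/(80*(x + 5)) + 2/(35*x)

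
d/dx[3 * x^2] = 6*x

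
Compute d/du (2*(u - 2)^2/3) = 4*u/3 - 8/3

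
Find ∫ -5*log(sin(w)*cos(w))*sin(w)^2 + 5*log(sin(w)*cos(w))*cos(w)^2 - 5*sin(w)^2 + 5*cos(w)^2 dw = 5*log(sin(2*w)/2)*sin(2*w)/2 + C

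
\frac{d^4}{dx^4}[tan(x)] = 24*tan(x)^5 + 40*tan(x)^3 + 16*tan(x)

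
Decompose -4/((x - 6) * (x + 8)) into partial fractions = 2/(7*(x + 8)) - 2/(7*(x - 6))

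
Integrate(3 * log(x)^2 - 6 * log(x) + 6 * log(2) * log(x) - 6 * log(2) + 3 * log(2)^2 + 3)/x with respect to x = (log(2*x) - 1)^3 + C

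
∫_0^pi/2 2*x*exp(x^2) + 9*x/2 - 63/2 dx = -12*pi - 29/4 + (5 - 3*pi/2)^2/4 + exp(pi^2/4)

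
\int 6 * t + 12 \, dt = 3*t^2 + 12*t + C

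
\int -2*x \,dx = -x^2 + C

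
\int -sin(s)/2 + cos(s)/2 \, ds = sqrt(2)*sin(s + pi/4)/2 + C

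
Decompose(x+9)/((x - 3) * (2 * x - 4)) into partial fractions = -11/(2*(x - 2)) + 6/(x - 3)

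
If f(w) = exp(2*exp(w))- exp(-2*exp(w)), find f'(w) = (2*exp(w) + 2*exp(w + 4*exp(w)))*exp(-2*exp(w))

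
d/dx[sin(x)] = cos(x)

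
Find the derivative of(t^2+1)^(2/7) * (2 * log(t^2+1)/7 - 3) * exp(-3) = (8*t*log(t^2 + 1) - 56*t)*exp(-3)/(49*(t^2 + 1)^(5/7))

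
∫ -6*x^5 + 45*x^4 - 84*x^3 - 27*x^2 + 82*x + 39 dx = -x^6 + 9*x^5 - 21*x^4 - 9*x^3 + 41*x^2 + 39*x + C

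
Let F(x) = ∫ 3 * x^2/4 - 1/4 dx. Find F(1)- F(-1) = 0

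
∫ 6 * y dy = 3*y^2 + C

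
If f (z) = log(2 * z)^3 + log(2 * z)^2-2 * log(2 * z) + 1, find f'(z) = (3*log(z)^2 + 2*log(z) + 6*log(2)*log(z) - 2 + 2*log(2) + 3*log(2)^2)/z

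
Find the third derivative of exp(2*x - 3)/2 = 4*exp(2*x - 3)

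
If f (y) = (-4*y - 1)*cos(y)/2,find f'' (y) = 2*y*cos(y) + 4*sin(y) + cos(y)/2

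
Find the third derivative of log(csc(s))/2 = -cos(s)/sin(s)^3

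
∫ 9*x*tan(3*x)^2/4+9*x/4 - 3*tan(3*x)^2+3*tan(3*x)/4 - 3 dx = (3*x/4 - 1)*tan(3*x) + C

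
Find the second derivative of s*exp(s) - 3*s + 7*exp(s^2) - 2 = 28*s^2*exp(s^2) + s*exp(s) + 2*exp(s) + 14*exp(s^2)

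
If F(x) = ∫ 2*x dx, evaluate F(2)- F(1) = 3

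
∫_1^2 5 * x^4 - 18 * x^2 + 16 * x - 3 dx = 10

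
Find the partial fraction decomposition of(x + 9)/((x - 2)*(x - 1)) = -10/(x - 1) + 11/(x - 2)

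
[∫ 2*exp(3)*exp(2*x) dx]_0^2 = -exp(3) + exp(7)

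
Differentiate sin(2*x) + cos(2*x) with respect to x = -2*sin(2*x) + 2*cos(2*x)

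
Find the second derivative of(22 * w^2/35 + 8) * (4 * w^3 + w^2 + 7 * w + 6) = 352*w^3/7 + 264*w^2/35 + 1092*w/5 + 824/35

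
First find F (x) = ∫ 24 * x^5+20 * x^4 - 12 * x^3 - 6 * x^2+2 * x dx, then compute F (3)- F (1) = 3596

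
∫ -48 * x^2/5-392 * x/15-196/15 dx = -16*x^3/5 - 196*x^2/15 - 196*x/15 + C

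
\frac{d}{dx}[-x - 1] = -1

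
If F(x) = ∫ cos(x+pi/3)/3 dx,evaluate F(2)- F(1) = -sin(1 + pi/3)/3 + sin(pi/3 + 2)/3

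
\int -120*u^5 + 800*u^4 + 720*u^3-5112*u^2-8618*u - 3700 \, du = -20*u^6 + 160*u^5 + 180*u^4 - 1704*u^3 - 4309*u^2 - 3700*u + C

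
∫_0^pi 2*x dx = pi^2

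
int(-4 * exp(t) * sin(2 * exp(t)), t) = 2*cos(2*exp(t)) + C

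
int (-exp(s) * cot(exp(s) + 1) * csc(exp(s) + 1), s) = csc(exp(s) + 1) + C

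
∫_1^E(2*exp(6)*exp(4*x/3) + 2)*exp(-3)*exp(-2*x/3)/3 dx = -exp(11/3) - exp(-3 - 2*E/3) + exp(-11/3) + exp(2*E/3 + 3)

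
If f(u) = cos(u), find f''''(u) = cos(u)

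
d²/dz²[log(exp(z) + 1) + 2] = exp(z)/(exp(2*z) + 2*exp(z) + 1)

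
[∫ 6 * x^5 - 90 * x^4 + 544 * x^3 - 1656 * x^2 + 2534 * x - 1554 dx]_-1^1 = -4248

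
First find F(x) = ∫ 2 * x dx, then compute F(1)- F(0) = 1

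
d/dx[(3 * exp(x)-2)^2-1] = 18*exp(2*x) - 12*exp(x)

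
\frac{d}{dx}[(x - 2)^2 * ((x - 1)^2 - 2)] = 4*x^3 - 18*x^2 + 22*x - 4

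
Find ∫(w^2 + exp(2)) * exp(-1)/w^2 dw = w*exp(-1) - E/w + C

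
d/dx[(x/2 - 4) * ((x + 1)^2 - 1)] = 3*x^2/2 - 6*x - 8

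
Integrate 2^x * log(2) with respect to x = 2^x + C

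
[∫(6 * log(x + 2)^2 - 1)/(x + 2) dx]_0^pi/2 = -log(pi/2 + 2) - 2*log(2)^3 + log(2) + 2*log(pi/2 + 2)^3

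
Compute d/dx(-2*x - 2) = -2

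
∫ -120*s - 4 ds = -60*s^2 - 4*s + C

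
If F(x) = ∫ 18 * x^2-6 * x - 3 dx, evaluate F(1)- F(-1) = 6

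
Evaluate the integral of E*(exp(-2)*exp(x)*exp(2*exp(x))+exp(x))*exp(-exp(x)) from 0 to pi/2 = -exp(1 - exp(pi/2)) + exp(-1 + exp(pi/2))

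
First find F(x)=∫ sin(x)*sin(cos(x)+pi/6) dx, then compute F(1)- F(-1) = 0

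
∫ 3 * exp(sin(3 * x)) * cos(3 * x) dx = exp(sin(3*x)) + C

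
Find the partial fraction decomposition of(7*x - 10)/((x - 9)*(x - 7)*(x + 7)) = -59/(224*(x + 7)) - 39/(28*(x - 7)) + 53/(32*(x - 9))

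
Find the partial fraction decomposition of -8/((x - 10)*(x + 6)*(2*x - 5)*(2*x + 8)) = 32/(3315*(2*x - 5)) + 1/(136*(x + 6)) - 1/(91*(x + 4)) - 1/(840*(x - 10))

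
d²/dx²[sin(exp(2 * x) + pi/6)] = 4*(-exp(2*x)*sin(exp(2*x) + pi/6) + cos(exp(2*x) + pi/6))*exp(2*x)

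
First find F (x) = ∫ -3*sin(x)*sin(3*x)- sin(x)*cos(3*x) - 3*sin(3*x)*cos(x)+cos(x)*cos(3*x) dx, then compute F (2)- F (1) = (cos(2) + sin(2))*cos(6) - (cos(1) + sin(1))*cos(3)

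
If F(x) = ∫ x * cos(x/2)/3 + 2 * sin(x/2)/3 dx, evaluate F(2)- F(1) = -2*sin(1/2)/3 + 4*sin(1)/3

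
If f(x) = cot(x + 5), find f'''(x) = -6*cot(x + 5)^4 - 8*cot(x + 5)^2 - 2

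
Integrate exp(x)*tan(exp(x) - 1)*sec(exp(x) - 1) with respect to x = sec(exp(x) - 1) + C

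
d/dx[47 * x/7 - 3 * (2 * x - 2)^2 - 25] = 215/7 - 24*x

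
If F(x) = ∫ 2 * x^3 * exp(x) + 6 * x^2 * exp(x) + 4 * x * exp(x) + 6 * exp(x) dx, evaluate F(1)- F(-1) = 4*exp(-1) + 8*E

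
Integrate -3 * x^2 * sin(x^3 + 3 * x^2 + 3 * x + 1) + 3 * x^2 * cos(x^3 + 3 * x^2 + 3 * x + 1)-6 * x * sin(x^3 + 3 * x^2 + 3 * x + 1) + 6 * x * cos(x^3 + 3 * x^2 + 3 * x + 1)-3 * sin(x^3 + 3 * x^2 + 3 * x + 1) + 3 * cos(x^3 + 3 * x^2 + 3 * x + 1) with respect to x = sin((x + 1)^3) + cos((x + 1)^3) + C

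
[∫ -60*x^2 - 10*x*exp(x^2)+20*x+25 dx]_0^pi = -5*exp(pi^2) - 20*pi^3 + 5 + 25*pi + 10*pi^2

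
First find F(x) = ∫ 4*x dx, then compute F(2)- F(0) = 8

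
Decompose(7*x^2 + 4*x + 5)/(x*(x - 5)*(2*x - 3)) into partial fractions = -107/(21*(2*x - 3)) + 40/(7*(x - 5)) + 1/(3*x)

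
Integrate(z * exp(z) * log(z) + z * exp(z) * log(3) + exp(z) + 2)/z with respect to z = (exp(z) + 2)*log(3*z) + C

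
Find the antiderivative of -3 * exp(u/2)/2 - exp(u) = -3*exp(u/2) - exp(u) + C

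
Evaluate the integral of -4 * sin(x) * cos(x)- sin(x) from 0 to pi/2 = -3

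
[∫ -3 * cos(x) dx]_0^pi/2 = -3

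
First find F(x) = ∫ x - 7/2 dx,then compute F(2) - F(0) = -5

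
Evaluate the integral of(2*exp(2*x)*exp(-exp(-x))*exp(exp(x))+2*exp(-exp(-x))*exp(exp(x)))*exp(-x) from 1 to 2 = -2*exp(E - exp(-1)) + 2*exp(-exp(-2) + exp(2))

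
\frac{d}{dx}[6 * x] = 6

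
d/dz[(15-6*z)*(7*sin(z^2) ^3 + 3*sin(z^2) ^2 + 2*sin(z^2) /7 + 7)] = -36*z^2*sin(2*z^2) - 465*z^2*cos(z^2)/7 + 63*z^2*cos(3*z^2) + 90*z*sin(2*z^2) + 2325*z*cos(z^2)/14 - 315*z*cos(3*z^2)/2 - 465*sin(z^2)/14 + 21*sin(3*z^2)/2 + 9*cos(2*z^2) - 51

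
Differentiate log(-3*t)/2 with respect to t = 1/(2*t)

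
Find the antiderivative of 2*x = x^2 + C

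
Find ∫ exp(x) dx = exp(x) + C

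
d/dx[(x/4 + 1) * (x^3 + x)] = x^3 + 3*x^2 + x/2 + 1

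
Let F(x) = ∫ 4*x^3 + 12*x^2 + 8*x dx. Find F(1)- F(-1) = 8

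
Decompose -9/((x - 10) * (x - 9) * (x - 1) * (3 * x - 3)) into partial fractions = -17/(1728*(x - 1)) - 1/(24*(x - 1)^2) + 3/(64*(x - 9)) - 1/(27*(x - 10))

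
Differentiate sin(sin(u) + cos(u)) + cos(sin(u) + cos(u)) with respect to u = 2*cos(u + pi/4)*cos(sqrt(2)*sin(u + pi/4) + pi/4)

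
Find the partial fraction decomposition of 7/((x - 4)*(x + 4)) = -7/(8*(x + 4)) + 7/(8*(x - 4))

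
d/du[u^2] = 2*u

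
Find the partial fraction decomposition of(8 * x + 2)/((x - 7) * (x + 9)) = 35/(8*(x + 9)) + 29/(8*(x - 7))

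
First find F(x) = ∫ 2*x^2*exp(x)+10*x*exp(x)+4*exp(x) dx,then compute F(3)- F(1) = -6*E + 34*exp(3)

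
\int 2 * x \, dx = x^2 + C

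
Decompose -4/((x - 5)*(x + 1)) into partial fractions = 2/(3*(x + 1)) - 2/(3*(x - 5))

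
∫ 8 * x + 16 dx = 4*x^2 + 16*x + C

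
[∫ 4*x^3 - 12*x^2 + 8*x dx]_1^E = -1 + (-1 + (-1 + E)^2)^2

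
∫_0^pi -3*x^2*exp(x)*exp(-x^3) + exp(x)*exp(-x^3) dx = -1 + exp(pi - pi^3)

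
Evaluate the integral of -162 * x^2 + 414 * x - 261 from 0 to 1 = -108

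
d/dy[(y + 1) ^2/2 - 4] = y + 1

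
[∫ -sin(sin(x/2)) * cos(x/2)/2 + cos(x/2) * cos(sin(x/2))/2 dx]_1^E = sqrt(2)*(-sin(sin(1/2) + pi/4) + sin(pi/4 + sin(E/2)))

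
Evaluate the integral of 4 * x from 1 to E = -2 + 2*exp(2)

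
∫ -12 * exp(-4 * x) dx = 3*exp(-4*x) + C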